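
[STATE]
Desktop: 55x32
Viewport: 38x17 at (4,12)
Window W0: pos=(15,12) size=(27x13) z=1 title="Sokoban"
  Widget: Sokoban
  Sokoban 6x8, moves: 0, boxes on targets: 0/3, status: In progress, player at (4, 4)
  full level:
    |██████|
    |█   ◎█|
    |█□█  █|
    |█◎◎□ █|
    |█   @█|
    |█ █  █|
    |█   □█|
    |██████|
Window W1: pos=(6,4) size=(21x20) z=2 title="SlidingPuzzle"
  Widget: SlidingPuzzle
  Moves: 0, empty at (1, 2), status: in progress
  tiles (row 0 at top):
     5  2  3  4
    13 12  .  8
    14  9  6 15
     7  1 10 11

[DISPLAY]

  ┃│ 14 │  9 │  6 │ 15┃━━━━━━━━━━━━━━┓
  ┃├────┼────┼────┼───┃              ┃
  ┃│  7 │  1 │ 10 │ 11┃──────────────┨
  ┃└────┴────┴────┴───┃              ┃
  ┃Moves: 0           ┃              ┃
  ┃                   ┃              ┃
  ┃                   ┃              ┃
  ┃                   ┃              ┃
  ┃                   ┃              ┃
  ┃                   ┃              ┃
  ┃                   ┃              ┃
  ┗━━━━━━━━━━━━━━━━━━━┛/3            ┃
           ┗━━━━━━━━━━━━━━━━━━━━━━━━━┛
                                      
                                      
                                      
                                      


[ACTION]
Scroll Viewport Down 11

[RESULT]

  ┃└────┴────┴────┴───┃              ┃
  ┃Moves: 0           ┃              ┃
  ┃                   ┃              ┃
  ┃                   ┃              ┃
  ┃                   ┃              ┃
  ┃                   ┃              ┃
  ┃                   ┃              ┃
  ┃                   ┃              ┃
  ┗━━━━━━━━━━━━━━━━━━━┛/3            ┃
           ┗━━━━━━━━━━━━━━━━━━━━━━━━━┛
                                      
                                      
                                      
                                      
                                      
                                      
                                      


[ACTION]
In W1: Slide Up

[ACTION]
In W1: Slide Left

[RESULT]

  ┃└────┴────┴────┴───┃              ┃
  ┃Moves: 2           ┃              ┃
  ┃                   ┃              ┃
  ┃                   ┃              ┃
  ┃                   ┃              ┃
  ┃                   ┃              ┃
  ┃                   ┃              ┃
  ┃                   ┃              ┃
  ┗━━━━━━━━━━━━━━━━━━━┛/3            ┃
           ┗━━━━━━━━━━━━━━━━━━━━━━━━━┛
                                      
                                      
                                      
                                      
                                      
                                      
                                      


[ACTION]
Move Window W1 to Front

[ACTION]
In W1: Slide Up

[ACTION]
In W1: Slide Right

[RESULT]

  ┃└────┴────┴────┴───┃              ┃
  ┃Moves: 4           ┃              ┃
  ┃                   ┃              ┃
  ┃                   ┃              ┃
  ┃                   ┃              ┃
  ┃                   ┃              ┃
  ┃                   ┃              ┃
  ┃                   ┃              ┃
  ┗━━━━━━━━━━━━━━━━━━━┛/3            ┃
           ┗━━━━━━━━━━━━━━━━━━━━━━━━━┛
                                      
                                      
                                      
                                      
                                      
                                      
                                      


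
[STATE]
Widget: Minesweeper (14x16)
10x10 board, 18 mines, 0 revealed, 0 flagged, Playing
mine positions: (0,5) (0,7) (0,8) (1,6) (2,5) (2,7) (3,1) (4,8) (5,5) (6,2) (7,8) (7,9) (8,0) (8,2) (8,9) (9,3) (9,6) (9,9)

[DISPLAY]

■■■■■■■■■■    
■■■■■■■■■■    
■■■■■■■■■■    
■■■■■■■■■■    
■■■■■■■■■■    
■■■■■■■■■■    
■■■■■■■■■■    
■■■■■■■■■■    
■■■■■■■■■■    
■■■■■■■■■■    
              
              
              
              
              
              


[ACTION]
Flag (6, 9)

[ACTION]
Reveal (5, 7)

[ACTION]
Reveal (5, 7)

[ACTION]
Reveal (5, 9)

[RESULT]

■■■■■■■■■■    
■■■■■■■■■■    
■■■■■■■■■■    
■■■■■■■■■■    
■■■■■■■■■■    
■■■■■■■1■1    
■■■■■■■■■⚑    
■■■■■■■■■■    
■■■■■■■■■■    
■■■■■■■■■■    
              
              
              
              
              
              


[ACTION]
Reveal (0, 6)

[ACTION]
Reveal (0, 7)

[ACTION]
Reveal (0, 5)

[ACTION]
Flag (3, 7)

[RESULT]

■■■■■✹3✹✹■    
■■■■■■✹■■■    
■■■■■✹■✹■■    
■✹■■■■■■■■    
■■■■■■■■✹■    
■■■■■✹■1■1    
■■✹■■■■■■⚑    
■■■■■■■■✹✹    
✹■✹■■■■■■✹    
■■■✹■■✹■■✹    
              
              
              
              
              
              


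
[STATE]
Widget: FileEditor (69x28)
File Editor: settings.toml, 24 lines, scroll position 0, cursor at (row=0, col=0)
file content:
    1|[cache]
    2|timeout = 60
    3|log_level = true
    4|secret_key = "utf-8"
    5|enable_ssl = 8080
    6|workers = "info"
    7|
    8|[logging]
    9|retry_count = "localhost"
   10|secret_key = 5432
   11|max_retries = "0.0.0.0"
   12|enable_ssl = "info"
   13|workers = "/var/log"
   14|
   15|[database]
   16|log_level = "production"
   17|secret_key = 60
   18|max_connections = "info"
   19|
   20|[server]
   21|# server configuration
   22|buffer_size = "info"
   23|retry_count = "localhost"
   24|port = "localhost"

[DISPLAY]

█cache]                                                             ▲
timeout = 60                                                        █
log_level = true                                                    ░
secret_key = "utf-8"                                                ░
enable_ssl = 8080                                                   ░
workers = "info"                                                    ░
                                                                    ░
[logging]                                                           ░
retry_count = "localhost"                                           ░
secret_key = 5432                                                   ░
max_retries = "0.0.0.0"                                             ░
enable_ssl = "info"                                                 ░
workers = "/var/log"                                                ░
                                                                    ░
[database]                                                          ░
log_level = "production"                                            ░
secret_key = 60                                                     ░
max_connections = "info"                                            ░
                                                                    ░
[server]                                                            ░
# server configuration                                              ░
buffer_size = "info"                                                ░
retry_count = "localhost"                                           ░
port = "localhost"                                                  ░
                                                                    ░
                                                                    ░
                                                                    ░
                                                                    ▼


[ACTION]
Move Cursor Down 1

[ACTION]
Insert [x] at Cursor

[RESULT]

[cache]                                                             ▲
x█imeout = 60                                                       █
log_level = true                                                    ░
secret_key = "utf-8"                                                ░
enable_ssl = 8080                                                   ░
workers = "info"                                                    ░
                                                                    ░
[logging]                                                           ░
retry_count = "localhost"                                           ░
secret_key = 5432                                                   ░
max_retries = "0.0.0.0"                                             ░
enable_ssl = "info"                                                 ░
workers = "/var/log"                                                ░
                                                                    ░
[database]                                                          ░
log_level = "production"                                            ░
secret_key = 60                                                     ░
max_connections = "info"                                            ░
                                                                    ░
[server]                                                            ░
# server configuration                                              ░
buffer_size = "info"                                                ░
retry_count = "localhost"                                           ░
port = "localhost"                                                  ░
                                                                    ░
                                                                    ░
                                                                    ░
                                                                    ▼


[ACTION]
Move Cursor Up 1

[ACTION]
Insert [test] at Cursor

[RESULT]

[test█ache]                                                         ▲
xtimeout = 60                                                       █
log_level = true                                                    ░
secret_key = "utf-8"                                                ░
enable_ssl = 8080                                                   ░
workers = "info"                                                    ░
                                                                    ░
[logging]                                                           ░
retry_count = "localhost"                                           ░
secret_key = 5432                                                   ░
max_retries = "0.0.0.0"                                             ░
enable_ssl = "info"                                                 ░
workers = "/var/log"                                                ░
                                                                    ░
[database]                                                          ░
log_level = "production"                                            ░
secret_key = 60                                                     ░
max_connections = "info"                                            ░
                                                                    ░
[server]                                                            ░
# server configuration                                              ░
buffer_size = "info"                                                ░
retry_count = "localhost"                                           ░
port = "localhost"                                                  ░
                                                                    ░
                                                                    ░
                                                                    ░
                                                                    ▼


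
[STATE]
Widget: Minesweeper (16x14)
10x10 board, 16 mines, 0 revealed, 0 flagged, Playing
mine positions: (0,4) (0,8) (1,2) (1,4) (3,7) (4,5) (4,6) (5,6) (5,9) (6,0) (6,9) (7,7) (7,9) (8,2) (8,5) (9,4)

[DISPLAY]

■■■■■■■■■■      
■■■■■■■■■■      
■■■■■■■■■■      
■■■■■■■■■■      
■■■■■■■■■■      
■■■■■■■■■■      
■■■■■■■■■■      
■■■■■■■■■■      
■■■■■■■■■■      
■■■■■■■■■■      
                
                
                
                


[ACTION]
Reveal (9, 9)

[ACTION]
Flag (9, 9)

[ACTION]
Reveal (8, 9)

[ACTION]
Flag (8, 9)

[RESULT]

■■■■■■■■■■      
■■■■■■■■■■      
■■■■■■■■■■      
■■■■■■■■■■      
■■■■■■■■■■      
■■■■■■■■■■      
■■■■■■■■■■      
■■■■■■■■■■      
■■■■■■2121      
■■■■■■1         
                
                
                
                


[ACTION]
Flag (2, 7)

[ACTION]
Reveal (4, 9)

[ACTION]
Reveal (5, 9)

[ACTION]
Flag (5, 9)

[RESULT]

■■■■✹■■■✹■      
■■✹■✹■■■■■      
■■■■■■■⚑■■      
■■■■■■■✹■■      
■■■■■✹✹■■1      
■■■■■■✹■■✹      
✹■■■■■■■■✹      
■■■■■■■✹■✹      
■■✹■■✹2121      
■■■■✹■1         
                
                
                
                


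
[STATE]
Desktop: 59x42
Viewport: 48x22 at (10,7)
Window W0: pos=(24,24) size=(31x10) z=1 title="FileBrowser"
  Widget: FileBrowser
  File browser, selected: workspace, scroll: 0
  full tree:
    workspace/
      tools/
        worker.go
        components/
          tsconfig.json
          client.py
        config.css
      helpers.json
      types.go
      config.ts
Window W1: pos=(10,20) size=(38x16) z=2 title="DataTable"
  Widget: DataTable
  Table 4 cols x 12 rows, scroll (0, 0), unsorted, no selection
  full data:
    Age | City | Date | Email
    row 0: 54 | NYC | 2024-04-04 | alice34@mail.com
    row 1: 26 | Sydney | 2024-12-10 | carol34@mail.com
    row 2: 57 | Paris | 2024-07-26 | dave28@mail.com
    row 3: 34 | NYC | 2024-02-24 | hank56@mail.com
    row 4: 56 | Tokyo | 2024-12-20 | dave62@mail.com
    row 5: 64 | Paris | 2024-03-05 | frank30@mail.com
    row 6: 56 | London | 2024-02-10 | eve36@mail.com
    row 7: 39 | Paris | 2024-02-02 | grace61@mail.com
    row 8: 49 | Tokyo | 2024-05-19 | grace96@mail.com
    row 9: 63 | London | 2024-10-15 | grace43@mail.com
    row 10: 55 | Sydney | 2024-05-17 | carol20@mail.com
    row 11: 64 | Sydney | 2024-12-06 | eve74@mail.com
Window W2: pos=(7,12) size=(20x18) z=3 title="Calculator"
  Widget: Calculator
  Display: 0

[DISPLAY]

                                                
                                                
                                                
                                                
                                                
━━━━━━━━━━━━━━━━┓                               
alculator       ┃                               
────────────────┨                               
               0┃                               
──┬───┬───┬───┐ ┃                               
7 │ 8 │ 9 │ ÷ │ ┃                               
──┼───┼───┼───┤ ┃                               
4 │ 5 │ 6 │ × │ ┃                               
──┼───┼───┼───┤ ┃━━━━━━━━━━━━━━━━━━━━┓          
1 │ 2 │ 3 │ - │ ┃                    ┃          
──┼───┼───┼───┤ ┃────────────────────┨          
0 │ . │ = │ + │ ┃     │Email         ┃          
──┼───┼───┼───┤ ┃─────┼──────────────┃━━━━━━┓   
C │ MC│ MR│ M+│ ┃04-04│alice34@mail.c┃      ┃   
──┴───┴───┴───┘ ┃12-10│carol34@mail.c┃──────┨   
                ┃07-26│dave28@mail.co┃      ┃   
                ┃02-24│hank56@mail.co┃      ┃   


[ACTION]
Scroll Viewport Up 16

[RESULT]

                                                
                                                
                                                
                                                
                                                
                                                
                                                
                                                
                                                
                                                
                                                
                                                
━━━━━━━━━━━━━━━━┓                               
alculator       ┃                               
────────────────┨                               
               0┃                               
──┬───┬───┬───┐ ┃                               
7 │ 8 │ 9 │ ÷ │ ┃                               
──┼───┼───┼───┤ ┃                               
4 │ 5 │ 6 │ × │ ┃                               
──┼───┼───┼───┤ ┃━━━━━━━━━━━━━━━━━━━━┓          
1 │ 2 │ 3 │ - │ ┃                    ┃          


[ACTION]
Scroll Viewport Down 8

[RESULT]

                                                
                                                
                                                
                                                
━━━━━━━━━━━━━━━━┓                               
alculator       ┃                               
────────────────┨                               
               0┃                               
──┬───┬───┬───┐ ┃                               
7 │ 8 │ 9 │ ÷ │ ┃                               
──┼───┼───┼───┤ ┃                               
4 │ 5 │ 6 │ × │ ┃                               
──┼───┼───┼───┤ ┃━━━━━━━━━━━━━━━━━━━━┓          
1 │ 2 │ 3 │ - │ ┃                    ┃          
──┼───┼───┼───┤ ┃────────────────────┨          
0 │ . │ = │ + │ ┃     │Email         ┃          
──┼───┼───┼───┤ ┃─────┼──────────────┃━━━━━━┓   
C │ MC│ MR│ M+│ ┃04-04│alice34@mail.c┃      ┃   
──┴───┴───┴───┘ ┃12-10│carol34@mail.c┃──────┨   
                ┃07-26│dave28@mail.co┃      ┃   
                ┃02-24│hank56@mail.co┃      ┃   
━━━━━━━━━━━━━━━━┛12-20│dave62@mail.co┃      ┃   


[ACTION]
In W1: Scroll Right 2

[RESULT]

                                                
                                                
                                                
                                                
━━━━━━━━━━━━━━━━┓                               
alculator       ┃                               
────────────────┨                               
               0┃                               
──┬───┬───┬───┐ ┃                               
7 │ 8 │ 9 │ ÷ │ ┃                               
──┼───┼───┼───┤ ┃                               
4 │ 5 │ 6 │ × │ ┃                               
──┼───┼───┼───┤ ┃━━━━━━━━━━━━━━━━━━━━┓          
1 │ 2 │ 3 │ - │ ┃                    ┃          
──┼───┼───┼───┤ ┃────────────────────┨          
0 │ . │ = │ + │ ┃   │Email           ┃          
──┼───┼───┼───┤ ┃───┼────────────────┃━━━━━━┓   
C │ MC│ MR│ M+│ ┃-04│alice34@mail.com┃      ┃   
──┴───┴───┴───┘ ┃-10│carol34@mail.com┃──────┨   
                ┃-26│dave28@mail.com ┃      ┃   
                ┃-24│hank56@mail.com ┃      ┃   
━━━━━━━━━━━━━━━━┛-20│dave62@mail.com ┃      ┃   


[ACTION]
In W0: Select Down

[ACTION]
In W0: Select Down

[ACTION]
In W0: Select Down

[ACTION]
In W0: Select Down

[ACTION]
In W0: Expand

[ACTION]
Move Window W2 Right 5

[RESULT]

                                                
                                                
                                                
                                                
  ┏━━━━━━━━━━━━━━━━━━┓                          
  ┃ Calculator       ┃                          
  ┠──────────────────┨                          
  ┃                 0┃                          
  ┃┌───┬───┬───┬───┐ ┃                          
  ┃│ 7 │ 8 │ 9 │ ÷ │ ┃                          
  ┃├───┼───┼───┼───┤ ┃                          
  ┃│ 4 │ 5 │ 6 │ × │ ┃                          
┏━┃├───┼───┼───┼───┤ ┃━━━━━━━━━━━━━━━┓          
┃ ┃│ 1 │ 2 │ 3 │ - │ ┃               ┃          
┠─┃├───┼───┼───┼───┤ ┃───────────────┨          
┃e┃│ 0 │ . │ = │ + │ ┃mail           ┃          
┃─┃├───┼───┼───┼───┤ ┃───────────────┃━━━━━━┓   
┃ ┃│ C │ MC│ MR│ M+│ ┃lice34@mail.com┃      ┃   
┃ ┃└───┴───┴───┴───┘ ┃arol34@mail.com┃──────┨   
┃ ┃                  ┃ave28@mail.com ┃      ┃   
┃ ┃                  ┃ank56@mail.com ┃      ┃   
┃ ┗━━━━━━━━━━━━━━━━━━┛ave62@mail.com ┃      ┃   


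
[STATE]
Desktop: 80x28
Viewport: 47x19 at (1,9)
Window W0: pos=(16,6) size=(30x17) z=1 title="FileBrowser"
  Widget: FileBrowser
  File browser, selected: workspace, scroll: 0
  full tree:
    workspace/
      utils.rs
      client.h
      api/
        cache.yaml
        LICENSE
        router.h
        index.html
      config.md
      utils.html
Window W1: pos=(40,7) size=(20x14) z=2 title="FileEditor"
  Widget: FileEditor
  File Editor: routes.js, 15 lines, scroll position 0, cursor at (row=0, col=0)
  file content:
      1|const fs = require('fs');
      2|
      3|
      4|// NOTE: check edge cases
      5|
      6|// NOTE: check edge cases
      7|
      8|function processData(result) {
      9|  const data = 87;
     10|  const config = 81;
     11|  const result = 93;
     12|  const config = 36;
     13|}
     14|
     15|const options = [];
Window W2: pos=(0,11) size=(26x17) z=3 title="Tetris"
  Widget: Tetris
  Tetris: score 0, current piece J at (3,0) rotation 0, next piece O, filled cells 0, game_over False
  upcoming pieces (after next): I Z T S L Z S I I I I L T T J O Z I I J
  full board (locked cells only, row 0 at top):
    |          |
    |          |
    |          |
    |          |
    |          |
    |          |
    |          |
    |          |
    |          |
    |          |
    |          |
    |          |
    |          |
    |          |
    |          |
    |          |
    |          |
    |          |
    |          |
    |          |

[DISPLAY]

               ┃> [-] workspace/       ┠───────
               ┃    utils.rs           ┃█onst f
━━━━━━━━━━━━━━━━━━━━━━━━┓t.h           ┃       
 Tetris                 ┃pi/           ┃       
────────────────────────┨g.md          ┃// NOTE
          │Next:        ┃.html         ┃       
          │▓▓           ┃              ┃// NOTE
          │▓▓           ┃              ┃       
          │             ┃              ┃functio
          │             ┃              ┃  const
          │             ┃              ┃  const
          │Score:       ┃              ┗━━━━━━━
          │0            ┃                   ┃  
          │             ┃━━━━━━━━━━━━━━━━━━━┛  
          │             ┃                      
          │             ┃                      
          │             ┃                      
          │             ┃                      
━━━━━━━━━━━━━━━━━━━━━━━━┛                      


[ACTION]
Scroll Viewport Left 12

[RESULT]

                ┃> [-] workspace/       ┠──────
                ┃    utils.rs           ┃█onst 
┏━━━━━━━━━━━━━━━━━━━━━━━━┓t.h           ┃      
┃ Tetris                 ┃pi/           ┃      
┠────────────────────────┨g.md          ┃// NOT
┃          │Next:        ┃.html         ┃      
┃          │▓▓           ┃              ┃// NOT
┃          │▓▓           ┃              ┃      
┃          │             ┃              ┃functi
┃          │             ┃              ┃  cons
┃          │             ┃              ┃  cons
┃          │Score:       ┃              ┗━━━━━━
┃          │0            ┃                   ┃ 
┃          │             ┃━━━━━━━━━━━━━━━━━━━┛ 
┃          │             ┃                     
┃          │             ┃                     
┃          │             ┃                     
┃          │             ┃                     
┗━━━━━━━━━━━━━━━━━━━━━━━━┛                     


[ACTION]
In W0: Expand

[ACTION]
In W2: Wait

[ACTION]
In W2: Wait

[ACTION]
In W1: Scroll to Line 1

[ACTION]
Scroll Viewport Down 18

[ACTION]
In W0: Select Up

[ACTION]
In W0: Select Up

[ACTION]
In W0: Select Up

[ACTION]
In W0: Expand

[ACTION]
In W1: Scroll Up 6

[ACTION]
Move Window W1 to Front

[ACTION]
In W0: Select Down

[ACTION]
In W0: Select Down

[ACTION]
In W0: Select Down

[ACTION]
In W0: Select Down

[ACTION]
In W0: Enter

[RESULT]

                ┃  [-] workspace/       ┠──────
                ┃    utils.rs           ┃█onst 
┏━━━━━━━━━━━━━━━━━━━━━━━━┓t.h           ┃      
┃ Tetris                 ┃pi/           ┃      
┠────────────────────────┨g.md          ┃// NOT
┃          │Next:        ┃.html         ┃      
┃          │▓▓           ┃              ┃// NOT
┃          │▓▓           ┃              ┃      
┃          │             ┃              ┃functi
┃          │             ┃              ┃  cons
┃          │             ┃              ┃  cons
┃          │Score:       ┃              ┗━━━━━━
┃          │0            ┃                   ┃ 
┃          │             ┃━━━━━━━━━━━━━━━━━━━┛ 
┃          │             ┃                     
┃          │             ┃                     
┃          │             ┃                     
┃          │             ┃                     
┗━━━━━━━━━━━━━━━━━━━━━━━━┛                     


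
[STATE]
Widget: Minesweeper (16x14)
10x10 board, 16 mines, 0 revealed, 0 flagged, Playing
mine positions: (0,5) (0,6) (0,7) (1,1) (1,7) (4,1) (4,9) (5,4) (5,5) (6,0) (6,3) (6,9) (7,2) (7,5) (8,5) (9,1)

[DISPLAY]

■■■■■■■■■■      
■■■■■■■■■■      
■■■■■■■■■■      
■■■■■■■■■■      
■■■■■■■■■■      
■■■■■■■■■■      
■■■■■■■■■■      
■■■■■■■■■■      
■■■■■■■■■■      
■■■■■■■■■■      
                
                
                
                


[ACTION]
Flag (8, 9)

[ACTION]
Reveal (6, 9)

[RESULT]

■■■■■✹✹✹■■      
■✹■■■■■✹■■      
■■■■■■■■■■      
■■■■■■■■■■      
■✹■■■■■■■✹      
■■■■✹✹■■■■      
✹■■✹■■■■■✹      
■■✹■■✹■■■■      
■■■■■✹■■■⚑      
■✹■■■■■■■■      
                
                
                
                


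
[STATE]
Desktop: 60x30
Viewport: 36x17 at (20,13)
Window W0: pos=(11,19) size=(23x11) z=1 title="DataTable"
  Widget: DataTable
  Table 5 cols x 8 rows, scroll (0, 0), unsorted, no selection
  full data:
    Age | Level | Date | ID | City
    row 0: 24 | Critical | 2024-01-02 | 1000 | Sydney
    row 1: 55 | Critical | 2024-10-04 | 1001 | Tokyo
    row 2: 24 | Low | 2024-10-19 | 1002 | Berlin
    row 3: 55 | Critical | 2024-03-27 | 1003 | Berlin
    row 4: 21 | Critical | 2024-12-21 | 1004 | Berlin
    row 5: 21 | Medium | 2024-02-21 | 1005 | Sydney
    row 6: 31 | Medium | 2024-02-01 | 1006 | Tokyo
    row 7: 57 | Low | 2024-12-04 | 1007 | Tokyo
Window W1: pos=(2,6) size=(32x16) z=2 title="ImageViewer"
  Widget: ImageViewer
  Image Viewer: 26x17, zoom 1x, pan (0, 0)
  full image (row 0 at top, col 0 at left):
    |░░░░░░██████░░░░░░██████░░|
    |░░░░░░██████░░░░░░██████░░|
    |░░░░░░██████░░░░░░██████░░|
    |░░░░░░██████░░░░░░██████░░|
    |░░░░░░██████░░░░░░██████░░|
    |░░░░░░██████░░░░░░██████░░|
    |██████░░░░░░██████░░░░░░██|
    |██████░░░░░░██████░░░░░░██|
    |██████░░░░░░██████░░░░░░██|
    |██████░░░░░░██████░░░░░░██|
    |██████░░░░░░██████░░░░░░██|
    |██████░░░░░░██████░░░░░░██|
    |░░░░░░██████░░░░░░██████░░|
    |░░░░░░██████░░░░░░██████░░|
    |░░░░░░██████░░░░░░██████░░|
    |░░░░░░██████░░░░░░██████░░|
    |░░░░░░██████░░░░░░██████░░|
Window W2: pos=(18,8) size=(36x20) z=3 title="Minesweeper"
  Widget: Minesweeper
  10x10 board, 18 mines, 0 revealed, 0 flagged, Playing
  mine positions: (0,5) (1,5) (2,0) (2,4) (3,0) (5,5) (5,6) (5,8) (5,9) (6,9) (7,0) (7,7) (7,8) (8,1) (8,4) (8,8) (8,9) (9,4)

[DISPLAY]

■■■■■■■■■                        ┃  
■■■■■■■■■                        ┃  
■■■■■■■■■                        ┃  
■■■■■■■■■                        ┃  
■■■■■■■■■                        ┃  
■■■■■■■■■                        ┃  
■■■■■■■■■                        ┃  
■■■■■■■■■                        ┃  
                                 ┃  
                                 ┃  
                                 ┃  
                                 ┃  
                                 ┃  
                                 ┃  
━━━━━━━━━━━━━━━━━━━━━━━━━━━━━━━━━┛  
ical│2024-12-┃                      
━━━━━━━━━━━━━┛                      


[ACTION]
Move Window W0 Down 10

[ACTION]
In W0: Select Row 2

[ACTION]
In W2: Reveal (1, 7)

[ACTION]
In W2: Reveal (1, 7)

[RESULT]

■■■■21                           ┃  
■■■■1                            ┃  
■■■■22222                        ┃  
■■■■■■■■■                        ┃  
■■■■■■■■■                        ┃  
■■■■■■■■■                        ┃  
■■■■■■■■■                        ┃  
■■■■■■■■■                        ┃  
                                 ┃  
                                 ┃  
                                 ┃  
                                 ┃  
                                 ┃  
                                 ┃  
━━━━━━━━━━━━━━━━━━━━━━━━━━━━━━━━━┛  
ical│2024-12-┃                      
━━━━━━━━━━━━━┛                      


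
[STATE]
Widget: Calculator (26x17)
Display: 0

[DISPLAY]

                         0
┌───┬───┬───┬───┐         
│ 7 │ 8 │ 9 │ ÷ │         
├───┼───┼───┼───┤         
│ 4 │ 5 │ 6 │ × │         
├───┼───┼───┼───┤         
│ 1 │ 2 │ 3 │ - │         
├───┼───┼───┼───┤         
│ 0 │ . │ = │ + │         
├───┼───┼───┼───┤         
│ C │ MC│ MR│ M+│         
└───┴───┴───┴───┘         
                          
                          
                          
                          
                          


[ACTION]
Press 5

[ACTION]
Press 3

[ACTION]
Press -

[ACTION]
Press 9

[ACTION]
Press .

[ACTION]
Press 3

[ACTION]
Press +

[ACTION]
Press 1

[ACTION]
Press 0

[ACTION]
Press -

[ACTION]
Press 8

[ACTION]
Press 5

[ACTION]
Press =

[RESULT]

                     -31.3
┌───┬───┬───┬───┐         
│ 7 │ 8 │ 9 │ ÷ │         
├───┼───┼───┼───┤         
│ 4 │ 5 │ 6 │ × │         
├───┼───┼───┼───┤         
│ 1 │ 2 │ 3 │ - │         
├───┼───┼───┼───┤         
│ 0 │ . │ = │ + │         
├───┼───┼───┼───┤         
│ C │ MC│ MR│ M+│         
└───┴───┴───┴───┘         
                          
                          
                          
                          
                          


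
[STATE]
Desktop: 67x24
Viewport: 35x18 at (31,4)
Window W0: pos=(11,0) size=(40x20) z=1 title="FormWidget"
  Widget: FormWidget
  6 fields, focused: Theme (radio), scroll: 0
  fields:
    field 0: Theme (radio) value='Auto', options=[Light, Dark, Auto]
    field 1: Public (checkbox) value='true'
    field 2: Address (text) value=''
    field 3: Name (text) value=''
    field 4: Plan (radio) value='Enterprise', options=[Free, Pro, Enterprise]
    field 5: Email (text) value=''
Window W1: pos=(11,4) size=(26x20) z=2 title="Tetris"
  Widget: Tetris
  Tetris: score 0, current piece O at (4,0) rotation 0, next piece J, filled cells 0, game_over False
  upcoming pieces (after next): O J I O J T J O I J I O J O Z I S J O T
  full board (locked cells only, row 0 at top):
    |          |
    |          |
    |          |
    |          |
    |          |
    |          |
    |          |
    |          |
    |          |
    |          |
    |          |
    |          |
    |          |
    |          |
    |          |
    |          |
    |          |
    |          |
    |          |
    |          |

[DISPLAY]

━━━━━┓             ┃               
     ┃            ]┃               
─────┨            ]┃               
     ┃ ) Pro  (●) E┃               
     ┃            ]┃               
     ┃             ┃               
     ┃             ┃               
     ┃             ┃               
     ┃             ┃               
     ┃             ┃               
     ┃             ┃               
     ┃             ┃               
     ┃             ┃               
     ┃             ┃               
     ┃             ┃               
     ┃━━━━━━━━━━━━━┛               
     ┃                             
     ┃                             


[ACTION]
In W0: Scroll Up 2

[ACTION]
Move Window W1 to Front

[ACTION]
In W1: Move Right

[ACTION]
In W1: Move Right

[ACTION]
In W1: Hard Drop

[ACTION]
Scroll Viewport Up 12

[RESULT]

━━━━━━━━━━━━━━━━━━━┓               
                   ┃               
───────────────────┨               
ight  ( ) Dark  (●)┃               
━━━━━┓             ┃               
     ┃            ]┃               
─────┨            ]┃               
     ┃ ) Pro  (●) E┃               
     ┃            ]┃               
     ┃             ┃               
     ┃             ┃               
     ┃             ┃               
     ┃             ┃               
     ┃             ┃               
     ┃             ┃               
     ┃             ┃               
     ┃             ┃               
     ┃             ┃               


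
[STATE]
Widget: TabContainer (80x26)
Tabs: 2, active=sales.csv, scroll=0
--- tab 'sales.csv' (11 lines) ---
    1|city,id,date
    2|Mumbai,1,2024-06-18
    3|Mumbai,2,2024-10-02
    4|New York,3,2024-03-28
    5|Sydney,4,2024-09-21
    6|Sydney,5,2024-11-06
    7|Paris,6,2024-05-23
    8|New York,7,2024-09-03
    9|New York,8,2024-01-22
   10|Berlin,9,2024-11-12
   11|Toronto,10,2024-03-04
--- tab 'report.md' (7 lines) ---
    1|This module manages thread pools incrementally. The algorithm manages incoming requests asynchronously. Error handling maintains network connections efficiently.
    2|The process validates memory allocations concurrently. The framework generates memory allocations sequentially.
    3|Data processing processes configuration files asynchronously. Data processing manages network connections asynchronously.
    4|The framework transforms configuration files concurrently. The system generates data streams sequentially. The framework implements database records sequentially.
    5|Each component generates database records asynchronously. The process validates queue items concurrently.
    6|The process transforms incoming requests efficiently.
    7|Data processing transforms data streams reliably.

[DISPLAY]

[sales.csv]│ report.md                                                          
────────────────────────────────────────────────────────────────────────────────
city,id,date                                                                    
Mumbai,1,2024-06-18                                                             
Mumbai,2,2024-10-02                                                             
New York,3,2024-03-28                                                           
Sydney,4,2024-09-21                                                             
Sydney,5,2024-11-06                                                             
Paris,6,2024-05-23                                                              
New York,7,2024-09-03                                                           
New York,8,2024-01-22                                                           
Berlin,9,2024-11-12                                                             
Toronto,10,2024-03-04                                                           
                                                                                
                                                                                
                                                                                
                                                                                
                                                                                
                                                                                
                                                                                
                                                                                
                                                                                
                                                                                
                                                                                
                                                                                
                                                                                


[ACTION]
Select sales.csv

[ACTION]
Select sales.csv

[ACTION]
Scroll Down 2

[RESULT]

[sales.csv]│ report.md                                                          
────────────────────────────────────────────────────────────────────────────────
Mumbai,2,2024-10-02                                                             
New York,3,2024-03-28                                                           
Sydney,4,2024-09-21                                                             
Sydney,5,2024-11-06                                                             
Paris,6,2024-05-23                                                              
New York,7,2024-09-03                                                           
New York,8,2024-01-22                                                           
Berlin,9,2024-11-12                                                             
Toronto,10,2024-03-04                                                           
                                                                                
                                                                                
                                                                                
                                                                                
                                                                                
                                                                                
                                                                                
                                                                                
                                                                                
                                                                                
                                                                                
                                                                                
                                                                                
                                                                                
                                                                                


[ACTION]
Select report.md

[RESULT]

 sales.csv │[report.md]                                                         
────────────────────────────────────────────────────────────────────────────────
This module manages thread pools incrementally. The algorithm manages incoming r
The process validates memory allocations concurrently. The framework generates m
Data processing processes configuration files asynchronously. Data processing ma
The framework transforms configuration files concurrently. The system generates 
Each component generates database records asynchronously. The process validates 
The process transforms incoming requests efficiently.                           
Data processing transforms data streams reliably.                               
                                                                                
                                                                                
                                                                                
                                                                                
                                                                                
                                                                                
                                                                                
                                                                                
                                                                                
                                                                                
                                                                                
                                                                                
                                                                                
                                                                                
                                                                                
                                                                                
                                                                                
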